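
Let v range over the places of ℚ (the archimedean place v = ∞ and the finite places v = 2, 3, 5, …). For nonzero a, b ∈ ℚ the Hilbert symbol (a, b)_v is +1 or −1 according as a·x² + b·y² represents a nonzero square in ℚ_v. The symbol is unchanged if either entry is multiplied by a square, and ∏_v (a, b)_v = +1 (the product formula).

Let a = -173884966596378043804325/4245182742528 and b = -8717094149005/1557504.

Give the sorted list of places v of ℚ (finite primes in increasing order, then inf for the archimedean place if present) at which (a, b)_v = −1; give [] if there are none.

[7, 11, 19, inf]

(a, b) ≡ (-3059, -1045) mod (ℚ^×)²; places V = {2, 3, 5, 7, 11, 13, 19, 23, ∞}.
(a,b)_∞: sgn(-3059)=−, sgn(-1045)=−, so -1.
(a,b)_7: α=-1, u≡1; β=0, v≡6 (mod 7); (1|7)=+1, (6|7)=-1; sign (−1)^0·+1^0·-1^-1 = -1.
(a,b)_11: α=6, u≡6; β=3, v≡9 (mod 11); (6|11)=-1, (9|11)=+1; sign (−1)^0·-1^3·+1^6 = -1.
(a,b)_2: α=-18, β=-10; u≡5, v≡3 (mod 8); ε(u)ε(v)=0·1, αω(v)=-18·1, βω(u)=-10·1; sum ≡ 0  ⇒  +1.
(a,b)_23: α=3, u≡20; β=2, v≡18 (mod 23); (20|23)=-1, (18|23)=+1; sign (−1)^0·-1^2·+1^3 = +1.
(a,b)_13: α=-4, u≡1; β=-2, v≡8 (mod 13); (1|13)=+1, (8|13)=-1; sign (−1)^0·+1^-2·-1^-4 = +1.
(a,b)_19: α=9, u≡13; β=5, v≡2 (mod 19); (13|19)=-1, (2|19)=-1; sign (−1)^1·-1^5·-1^9 = -1.
(a,b)_3: α=-4, u≡1; β=-2, v≡2 (mod 3); (1|3)=+1, (2|3)=-1; sign (−1)^0·+1^-2·-1^-4 = +1.
(a,b)_5: α=2, u≡4; β=1, v≡1 (mod 5); (4|5)=+1, (1|5)=+1; sign (−1)^0·+1^1·+1^2 = +1.
Ram(-3059, -1045) = {7, 11, 19, ∞}; no ℚ_7-point on the conic.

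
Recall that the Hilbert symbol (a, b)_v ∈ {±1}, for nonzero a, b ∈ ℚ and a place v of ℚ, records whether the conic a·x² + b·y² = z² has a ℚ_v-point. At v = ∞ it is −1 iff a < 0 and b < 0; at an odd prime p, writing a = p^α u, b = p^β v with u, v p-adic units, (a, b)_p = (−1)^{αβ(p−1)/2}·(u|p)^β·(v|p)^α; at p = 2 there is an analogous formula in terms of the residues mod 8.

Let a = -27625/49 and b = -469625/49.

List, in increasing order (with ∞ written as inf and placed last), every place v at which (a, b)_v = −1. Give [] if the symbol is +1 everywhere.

[2, 5, 17, inf]

(a, b) ≡ (-1105, -65) mod (ℚ^×)²; places V = {2, 5, 7, 13, 17, ∞}.
(a,b)_2: α=0, β=0; u≡7, v≡7 (mod 8); ε(u)ε(v)=1·1, αω(v)=0·0, βω(u)=0·0; sum ≡ 1  ⇒  -1.
(a,b)_7: α=-2, u≡4; β=-2, v≡5 (mod 7); (4|7)=+1, (5|7)=-1; sign (−1)^0·+1^-2·-1^-2 = +1.
(a,b)_13: α=1, u≡2; β=1, v≡8 (mod 13); (2|13)=-1, (8|13)=-1; sign (−1)^0·-1^1·-1^1 = +1.
(a,b)_17: α=1, u≡5; β=2, v≡5 (mod 17); (5|17)=-1, (5|17)=-1; sign (−1)^0·-1^2·-1^1 = -1.
(a,b)_5: α=3, u≡1; β=3, v≡2 (mod 5); (1|5)=+1, (2|5)=-1; sign (−1)^0·+1^3·-1^3 = -1.
(a,b)_∞: sgn(-1105)=−, sgn(-65)=−, so -1.
(-1105, -65 / ℚ) ramifies at {2, 5, 17, ∞}: a division algebra.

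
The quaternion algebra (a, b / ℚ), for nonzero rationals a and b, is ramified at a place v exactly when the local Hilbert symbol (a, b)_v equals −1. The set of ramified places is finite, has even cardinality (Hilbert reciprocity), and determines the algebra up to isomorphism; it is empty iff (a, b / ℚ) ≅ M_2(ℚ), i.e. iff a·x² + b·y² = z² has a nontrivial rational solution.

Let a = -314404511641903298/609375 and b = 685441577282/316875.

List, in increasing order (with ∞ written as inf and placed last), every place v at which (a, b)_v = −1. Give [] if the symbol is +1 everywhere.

Mod squares: a ≡ -59673822, b ≡ 59334. Check v ∈ {∞, 2, 3, 5, 7, 11, 13, 23, 29, 31, 37}.
v=5: a=5^-6·(≡3), b=5^-4·(≡1) mod 5; (3|5)=-1, (1|5)=+1; (−1)^{-6·-4·2}·(-1)^-4·(+1)^-6 = +1.
v=2: v_2(a)=1, v_2(b)=1; units ≡ 1, 3 (mod 8); ε·ε+αω+βω = 0·1+1·1+1·0 ≡ 1  ⇒  (a,b)_2 = -1.
v=∞: -59673822 < 0 and 59334 > 0  ⇒  (a,b)_∞ = +1.
v=11: a=11^2·(≡5), b=11^1·(≡1) mod 11; (5|11)=+1, (1|11)=+1; (−1)^{2·1·5}·(+1)^1·(+1)^2 = +1.
v=37: a=37^1·(≡18), b=37^0·(≡14) mod 37; (18|37)=-1, (14|37)=-1; (−1)^{1·0·18}·(-1)^0·(-1)^1 = -1.
v=7: a=7^4·(≡2), b=7^2·(≡4) mod 7; (2|7)=+1, (4|7)=+1; (−1)^{4·2·3}·(+1)^2·(+1)^4 = +1.
v=31: a=31^1·(≡8), b=31^1·(≡30) mod 31; (8|31)=+1, (30|31)=-1; (−1)^{1·1·15}·(+1)^1·(-1)^1 = +1.
v=13: a=13^-1·(≡6), b=13^-2·(≡11) mod 13; (6|13)=-1, (11|13)=-1; (−1)^{-1·-2·6}·(-1)^-2·(-1)^-1 = -1.
v=29: a=29^5·(≡9), b=29^5·(≡6) mod 29; (9|29)=+1, (6|29)=+1; (−1)^{5·5·14}·(+1)^5·(+1)^5 = +1.
v=23: a=23^1·(≡18), b=23^0·(≡11) mod 23; (18|23)=+1, (11|23)=-1; (−1)^{1·0·11}·(+1)^0·(-1)^1 = -1.
v=3: a=3^-1·(≡1), b=3^-1·(≡2) mod 3; (1|3)=+1, (2|3)=-1; (−1)^{-1·-1·1}·(+1)^-1·(-1)^-1 = +1.
(-59673822, 59334 / ℚ) ramifies at {2, 13, 23, 37}: a division algebra.

[2, 13, 23, 37]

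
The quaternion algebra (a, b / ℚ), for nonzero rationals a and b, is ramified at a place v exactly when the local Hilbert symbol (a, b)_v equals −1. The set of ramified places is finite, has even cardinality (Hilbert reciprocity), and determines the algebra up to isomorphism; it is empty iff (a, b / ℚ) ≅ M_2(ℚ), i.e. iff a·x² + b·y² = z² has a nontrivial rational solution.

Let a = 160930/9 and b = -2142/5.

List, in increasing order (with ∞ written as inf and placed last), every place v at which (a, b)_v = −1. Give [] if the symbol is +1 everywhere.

[2, 5]

Mod squares: a ≡ 1330, b ≡ -1190. Check v ∈ {∞, 2, 3, 5, 7, 11, 17, 19}.
v=11: a=11^2·(≡6), b=11^0·(≡5) mod 11; (6|11)=-1, (5|11)=+1; (−1)^{2·0·5}·(-1)^0·(+1)^2 = +1.
v=5: a=5^1·(≡4), b=5^-1·(≡3) mod 5; (4|5)=+1, (3|5)=-1; (−1)^{1·-1·2}·(+1)^-1·(-1)^1 = -1.
v=19: a=19^1·(≡8), b=19^0·(≡1) mod 19; (8|19)=-1, (1|19)=+1; (−1)^{1·0·9}·(-1)^0·(+1)^1 = +1.
v=17: a=17^0·(≡16), b=17^1·(≡2) mod 17; (16|17)=+1, (2|17)=+1; (−1)^{0·1·8}·(+1)^1·(+1)^0 = +1.
v=∞: 1330 > 0 and -1190 < 0  ⇒  (a,b)_∞ = +1.
v=2: v_2(a)=1, v_2(b)=1; units ≡ 1, 5 (mod 8); ε·ε+αω+βω = 0·0+1·1+1·0 ≡ 1  ⇒  (a,b)_2 = -1.
v=3: a=3^-2·(≡1), b=3^2·(≡1) mod 3; (1|3)=+1, (1|3)=+1; (−1)^{-2·2·1}·(+1)^2·(+1)^-2 = +1.
v=7: a=7^1·(≡1), b=7^1·(≡6) mod 7; (1|7)=+1, (6|7)=-1; (−1)^{1·1·3}·(+1)^1·(-1)^1 = +1.
(1330, -1190 / ℚ) ramifies at {2, 5}: a division algebra.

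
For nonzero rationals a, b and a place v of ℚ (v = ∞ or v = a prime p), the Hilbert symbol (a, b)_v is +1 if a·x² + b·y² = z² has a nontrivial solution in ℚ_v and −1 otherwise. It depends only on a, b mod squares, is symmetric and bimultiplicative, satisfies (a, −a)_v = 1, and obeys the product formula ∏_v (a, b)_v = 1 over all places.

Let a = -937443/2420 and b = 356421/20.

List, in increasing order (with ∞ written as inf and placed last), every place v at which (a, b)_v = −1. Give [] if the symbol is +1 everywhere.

[5, 37]

Mod squares: a ≡ -15, b ≡ 10545. Check v ∈ {∞, 2, 3, 5, 11, 13, 19, 37, 43}.
v=3: a=3^1·(≡1), b=3^1·(≡2) mod 3; (1|3)=+1, (2|3)=-1; (−1)^{1·1·1}·(+1)^1·(-1)^1 = +1.
v=2: v_2(a)=-2, v_2(b)=-2; units ≡ 1, 1 (mod 8); ε·ε+αω+βω = 0·0+-2·0+-2·0 ≡ 0  ⇒  (a,b)_2 = +1.
v=∞: -15 < 0 and 10545 > 0  ⇒  (a,b)_∞ = +1.
v=5: a=5^-1·(≡3), b=5^-1·(≡4) mod 5; (3|5)=-1, (4|5)=+1; (−1)^{-1·-1·2}·(-1)^-1·(+1)^-1 = -1.
v=37: a=37^0·(≡19), b=37^1·(≡21) mod 37; (19|37)=-1, (21|37)=+1; (−1)^{0·1·18}·(-1)^1·(+1)^0 = -1.
v=43: a=43^2·(≡33), b=43^0·(≡4) mod 43; (33|43)=-1, (4|43)=+1; (−1)^{2·0·21}·(-1)^0·(+1)^2 = +1.
v=11: a=11^-2·(≡6), b=11^0·(≡6) mod 11; (6|11)=-1, (6|11)=-1; (−1)^{-2·0·5}·(-1)^0·(-1)^-2 = +1.
v=19: a=19^0·(≡16), b=19^1·(≡6) mod 19; (16|19)=+1, (6|19)=+1; (−1)^{0·1·9}·(+1)^1·(+1)^0 = +1.
v=13: a=13^2·(≡2), b=13^2·(≡6) mod 13; (2|13)=-1, (6|13)=-1; (−1)^{2·2·6}·(-1)^2·(-1)^2 = +1.
|Ram(-15, 10545)| = 2, even; anisotropic at {5, 37}.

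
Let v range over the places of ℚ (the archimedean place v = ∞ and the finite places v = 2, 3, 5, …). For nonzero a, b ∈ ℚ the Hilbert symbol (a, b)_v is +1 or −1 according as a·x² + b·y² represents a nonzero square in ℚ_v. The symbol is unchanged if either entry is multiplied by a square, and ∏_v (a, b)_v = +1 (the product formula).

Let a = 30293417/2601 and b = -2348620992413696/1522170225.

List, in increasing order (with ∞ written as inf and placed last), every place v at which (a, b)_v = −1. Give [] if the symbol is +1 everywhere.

(a, b) ≡ (12617, -88319) mod (ℚ^×)²; places V = {2, 3, 5, 7, 11, 13, 17, 31, 37, ∞}.
(a,b)_37: α=1, u≡24; β=1, v≡20 (mod 37); (24|37)=-1, (20|37)=-1; sign (−1)^0·-1^1·-1^1 = +1.
(a,b)_5: α=0, u≡2; β=-2, v≡1 (mod 5); (2|5)=-1, (1|5)=+1; sign (−1)^0·-1^-2·+1^0 = +1.
(a,b)_7: α=4, u≡6; β=5, v≡4 (mod 7); (6|7)=-1, (4|7)=+1; sign (−1)^0·-1^5·+1^4 = -1.
(a,b)_11: α=1, u≡4; β=1, v≡5 (mod 11); (4|11)=+1, (5|11)=+1; sign (−1)^1·+1^1·+1^1 = -1.
(a,b)_2: α=0, β=16; u≡1, v≡1 (mod 8); ε(u)ε(v)=0·0, αω(v)=0·0, βω(u)=16·0; sum ≡ 0  ⇒  +1.
(a,b)_∞: sgn(12617)=+, sgn(-88319)=−, so +1.
(a,b)_17: α=-2, u≡7; β=-4, v≡16 (mod 17); (7|17)=-1, (16|17)=+1; sign (−1)^0·-1^-4·+1^-2 = +1.
(a,b)_31: α=1, u≡2; β=1, v≡6 (mod 31); (2|31)=+1, (6|31)=-1; sign (−1)^1·+1^1·-1^1 = +1.
(a,b)_3: α=-2, u≡2; β=-6, v≡1 (mod 3); (2|3)=-1, (1|3)=+1; sign (−1)^0·-1^-6·+1^-2 = +1.
(a,b)_13: α=0, u≡11; β=2, v≡4 (mod 13); (11|13)=-1, (4|13)=+1; sign (−1)^0·-1^2·+1^0 = +1.
Ram(12617, -88319) = {7, 11}; no ℚ_7-point on the conic.

[7, 11]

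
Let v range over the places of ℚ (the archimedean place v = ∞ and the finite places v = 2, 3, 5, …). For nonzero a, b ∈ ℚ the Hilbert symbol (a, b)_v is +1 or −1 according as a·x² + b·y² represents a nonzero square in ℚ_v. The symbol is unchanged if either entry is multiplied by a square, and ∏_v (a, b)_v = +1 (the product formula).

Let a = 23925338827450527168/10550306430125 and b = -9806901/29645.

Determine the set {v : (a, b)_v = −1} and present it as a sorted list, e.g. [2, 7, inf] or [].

[2, 5]

Mod squares: a ≡ 115, b ≡ -345. Check v ∈ {∞, 2, 3, 5, 7, 11, 13, 23, 29}.
v=29: a=29^4·(≡6), b=29^2·(≡12) mod 29; (6|29)=+1, (12|29)=-1; (−1)^{4·2·14}·(+1)^2·(-1)^4 = +1.
v=∞: 115 > 0 and -345 < 0  ⇒  (a,b)_∞ = +1.
v=5: a=5^-3·(≡3), b=5^-1·(≡1) mod 5; (3|5)=-1, (1|5)=+1; (−1)^{-3·-1·2}·(-1)^-1·(+1)^-3 = -1.
v=3: a=3^2·(≡1), b=3^1·(≡2) mod 3; (1|3)=+1, (2|3)=-1; (−1)^{2·1·1}·(+1)^1·(-1)^2 = +1.
v=13: a=13^6·(≡2), b=13^2·(≡11) mod 13; (2|13)=-1, (11|13)=-1; (−1)^{6·2·6}·(-1)^2·(-1)^6 = +1.
v=7: a=7^-8·(≡3), b=7^-2·(≡5) mod 7; (3|7)=-1, (5|7)=-1; (−1)^{-8·-2·3}·(-1)^-2·(-1)^-8 = +1.
v=23: a=23^3·(≡11), b=23^1·(≡18) mod 23; (11|23)=-1, (18|23)=+1; (−1)^{3·1·11}·(-1)^1·(+1)^3 = +1.
v=2: v_2(a)=6, v_2(b)=0; units ≡ 3, 7 (mod 8); ε·ε+αω+βω = 1·1+6·0+0·1 ≡ 1  ⇒  (a,b)_2 = -1.
v=11: a=11^-4·(≡3), b=11^-2·(≡2) mod 11; (3|11)=+1, (2|11)=-1; (−1)^{-4·-2·5}·(+1)^-2·(-1)^-4 = +1.
|Ram(115, -345)| = 2, even; anisotropic at {2, 5}.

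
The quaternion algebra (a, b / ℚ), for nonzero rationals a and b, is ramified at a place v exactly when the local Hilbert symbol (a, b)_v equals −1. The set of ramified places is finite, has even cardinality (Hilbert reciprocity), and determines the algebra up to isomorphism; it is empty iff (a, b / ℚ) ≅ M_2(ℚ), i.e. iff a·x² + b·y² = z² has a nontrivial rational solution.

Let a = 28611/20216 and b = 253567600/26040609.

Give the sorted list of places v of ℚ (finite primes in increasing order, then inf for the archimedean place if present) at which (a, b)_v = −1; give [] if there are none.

(a, b) ≡ (154, 31) mod (ℚ^×)²; places V = {2, 3, 5, 7, 11, 13, 17, 19, 31, ∞}.
(a,b)_31: α=0, u≡15; β=1, v≡28 (mod 31); (15|31)=-1, (28|31)=+1; sign (−1)^0·-1^1·+1^0 = -1.
(a,b)_2: α=-3, β=4; u≡5, v≡7 (mod 8); ε(u)ε(v)=0·1, αω(v)=-3·0, βω(u)=4·1; sum ≡ 0  ⇒  +1.
(a,b)_17: α=2, u≡16; β=0, v≡6 (mod 17); (16|17)=+1, (6|17)=-1; sign (−1)^0·+1^0·-1^2 = +1.
(a,b)_3: α=2, u≡1; β=-12, v≡1 (mod 3); (1|3)=+1, (1|3)=+1; sign (−1)^0·+1^-12·+1^2 = +1.
(a,b)_∞: sgn(154)=+, sgn(31)=+, so +1.
(a,b)_11: α=1, u≡3; β=2, v≡1 (mod 11); (3|11)=+1, (1|11)=+1; sign (−1)^0·+1^2·+1^1 = +1.
(a,b)_13: α=0, u≡11; β=2, v≡7 (mod 13); (11|13)=-1, (7|13)=-1; sign (−1)^0·-1^2·-1^0 = +1.
(a,b)_7: α=-1, u≡4; β=-2, v≡6 (mod 7); (4|7)=+1, (6|7)=-1; sign (−1)^0·+1^-2·-1^-1 = -1.
(a,b)_5: α=0, u≡1; β=2, v≡1 (mod 5); (1|5)=+1, (1|5)=+1; sign (−1)^0·+1^2·+1^0 = +1.
(a,b)_19: α=-2, u≡3; β=0, v≡14 (mod 19); (3|19)=-1, (14|19)=-1; sign (−1)^0·-1^0·-1^-2 = +1.
|Ram(154, 31)| = 2, even; anisotropic at {7, 31}.

[7, 31]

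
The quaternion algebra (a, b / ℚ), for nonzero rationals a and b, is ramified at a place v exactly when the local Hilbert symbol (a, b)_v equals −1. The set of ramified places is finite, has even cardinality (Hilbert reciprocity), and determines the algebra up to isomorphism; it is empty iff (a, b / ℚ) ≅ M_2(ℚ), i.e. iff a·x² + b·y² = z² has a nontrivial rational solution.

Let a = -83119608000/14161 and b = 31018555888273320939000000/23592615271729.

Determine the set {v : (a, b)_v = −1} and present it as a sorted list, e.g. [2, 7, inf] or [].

Mod squares: a ≡ -3795, b ≡ 299. Check v ∈ {∞, 2, 3, 5, 7, 11, 13, 17, 23, 31}.
v=23: a=23^1·(≡10), b=23^3·(≡3) mod 23; (10|23)=-1, (3|23)=+1; (−1)^{1·3·11}·(-1)^3·(+1)^1 = +1.
v=5: a=5^3·(≡1), b=5^6·(≡4) mod 5; (1|5)=+1, (4|5)=+1; (−1)^{3·6·2}·(+1)^6·(+1)^3 = +1.
v=13: a=13^2·(≡4), b=13^5·(≡9) mod 13; (4|13)=+1, (9|13)=+1; (−1)^{2·5·6}·(+1)^5·(+1)^2 = +1.
v=31: a=31^0·(≡28), b=31^2·(≡7) mod 31; (28|31)=+1, (7|31)=+1; (−1)^{0·2·15}·(+1)^2·(+1)^0 = +1.
v=3: a=3^5·(≡1), b=3^10·(≡2) mod 3; (1|3)=+1, (2|3)=-1; (−1)^{5·10·1}·(+1)^10·(-1)^5 = -1.
v=11: a=11^1·(≡8), b=11^2·(≡2) mod 11; (8|11)=-1, (2|11)=-1; (−1)^{1·2·5}·(-1)^2·(-1)^1 = -1.
v=∞: -3795 < 0 and 299 > 0  ⇒  (a,b)_∞ = +1.
v=2: v_2(a)=6, v_2(b)=6; units ≡ 5, 3 (mod 8); ε·ε+αω+βω = 0·1+6·1+6·1 ≡ 0  ⇒  (a,b)_2 = +1.
v=7: a=7^-2·(≡6), b=7^-10·(≡3) mod 7; (6|7)=-1, (3|7)=-1; (−1)^{-2·-10·3}·(-1)^-10·(-1)^-2 = +1.
v=17: a=17^-2·(≡16), b=17^-4·(≡6) mod 17; (16|17)=+1, (6|17)=-1; (−1)^{-2·-4·8}·(+1)^-4·(-1)^-2 = +1.
|Ram(-3795, 299)| = 2, even; anisotropic at {3, 11}.

[3, 11]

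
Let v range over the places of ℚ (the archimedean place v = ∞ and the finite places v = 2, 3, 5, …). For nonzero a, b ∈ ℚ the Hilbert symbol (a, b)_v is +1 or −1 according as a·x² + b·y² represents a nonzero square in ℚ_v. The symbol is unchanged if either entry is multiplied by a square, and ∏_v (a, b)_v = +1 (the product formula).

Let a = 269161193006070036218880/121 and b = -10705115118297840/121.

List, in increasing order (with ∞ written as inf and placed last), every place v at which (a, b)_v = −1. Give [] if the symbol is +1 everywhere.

Mod squares: a ≡ 5892945, b ≡ -15. Check v ∈ {∞, 2, 3, 5, 11, 17, 19, 23, 29, 31}.
v=19: a=19^3·(≡15), b=19^2·(≡5) mod 19; (15|19)=-1, (5|19)=+1; (−1)^{3·2·9}·(-1)^2·(+1)^3 = +1.
v=31: a=31^3·(≡12), b=31^2·(≡1) mod 31; (12|31)=-1, (1|31)=+1; (−1)^{3·2·15}·(-1)^2·(+1)^3 = +1.
v=29: a=29^3·(≡12), b=29^2·(≡14) mod 29; (12|29)=-1, (14|29)=-1; (−1)^{3·2·14}·(-1)^2·(-1)^3 = -1.
v=5: a=5^1·(≡1), b=5^1·(≡2) mod 5; (1|5)=+1, (2|5)=-1; (−1)^{1·1·2}·(+1)^1·(-1)^1 = -1.
v=∞: 5892945 > 0 and -15 < 0  ⇒  (a,b)_∞ = +1.
v=2: v_2(a)=10, v_2(b)=4; units ≡ 1, 1 (mod 8); ε·ε+αω+βω = 0·0+10·0+4·0 ≡ 0  ⇒  (a,b)_2 = +1.
v=17: a=17^2·(≡12), b=17^2·(≡2) mod 17; (12|17)=-1, (2|17)=+1; (−1)^{2·2·8}·(-1)^2·(+1)^2 = +1.
v=11: a=11^-2·(≡3), b=11^-2·(≡2) mod 11; (3|11)=+1, (2|11)=-1; (−1)^{-2·-2·5}·(+1)^-2·(-1)^-2 = +1.
v=23: a=23^3·(≡6), b=23^2·(≡1) mod 23; (6|23)=+1, (1|23)=+1; (−1)^{3·2·11}·(+1)^2·(+1)^3 = +1.
v=3: a=3^1·(≡2), b=3^1·(≡1) mod 3; (2|3)=-1, (1|3)=+1; (−1)^{1·1·1}·(-1)^1·(+1)^1 = +1.
|Ram(5892945, -15)| = 2, even; anisotropic at {5, 29}.

[5, 29]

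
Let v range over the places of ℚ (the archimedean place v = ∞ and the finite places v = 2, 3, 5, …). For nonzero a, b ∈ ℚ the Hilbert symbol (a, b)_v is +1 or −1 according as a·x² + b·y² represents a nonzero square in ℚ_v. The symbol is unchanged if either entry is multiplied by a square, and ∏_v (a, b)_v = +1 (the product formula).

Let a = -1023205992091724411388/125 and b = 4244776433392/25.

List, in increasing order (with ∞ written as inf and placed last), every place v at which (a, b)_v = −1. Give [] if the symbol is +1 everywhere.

[5, 11, 19, 23]

(a, b) ≡ (-111435, 4807) mod (ℚ^×)²; places V = {2, 3, 5, 11, 17, 19, 23, ∞}.
(a,b)_5: α=-3, u≡2; β=-2, v≡2 (mod 5); (2|5)=-1, (2|5)=-1; sign (−1)^0·-1^-2·-1^-3 = -1.
(a,b)_11: α=2, u≡2; β=1, v≡8 (mod 11); (2|11)=-1, (8|11)=-1; sign (−1)^0·-1^1·-1^2 = -1.
(a,b)_23: α=5, u≡12; β=3, v≡16 (mod 23); (12|23)=+1, (16|23)=+1; sign (−1)^1·+1^3·+1^5 = -1.
(a,b)_19: α=5, u≡11; β=3, v≡17 (mod 19); (11|19)=+1, (17|19)=+1; sign (−1)^1·+1^3·+1^5 = -1.
(a,b)_3: α=3, u≡1; β=0, v≡1 (mod 3); (1|3)=+1, (1|3)=+1; sign (−1)^0·+1^0·+1^3 = +1.
(a,b)_∞: sgn(-111435)=−, sgn(4807)=+, so +1.
(a,b)_2: α=2, β=4; u≡5, v≡7 (mod 8); ε(u)ε(v)=0·1, αω(v)=2·0, βω(u)=4·1; sum ≡ 0  ⇒  +1.
(a,b)_17: α=3, u≡11; β=2, v≡4 (mod 17); (11|17)=-1, (4|17)=+1; sign (−1)^0·-1^2·+1^3 = +1.
(-111435, 4807 / ℚ) ramifies at {5, 11, 19, 23}: a division algebra.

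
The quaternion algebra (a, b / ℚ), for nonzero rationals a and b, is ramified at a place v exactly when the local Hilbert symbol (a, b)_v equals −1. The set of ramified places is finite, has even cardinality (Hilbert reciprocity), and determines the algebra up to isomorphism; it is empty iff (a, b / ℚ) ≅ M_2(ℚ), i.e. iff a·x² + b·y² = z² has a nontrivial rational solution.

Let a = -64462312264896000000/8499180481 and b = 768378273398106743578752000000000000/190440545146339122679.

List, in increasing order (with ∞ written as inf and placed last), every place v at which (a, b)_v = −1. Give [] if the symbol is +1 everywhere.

Mod squares: a ≡ -259, b ≡ 638. Check v ∈ {∞, 2, 3, 5, 7, 11, 13, 17, 29, 37, 41}.
v=3: a=3^4·(≡2), b=3^8·(≡2) mod 3; (2|3)=-1, (2|3)=-1; (−1)^{4·8·1}·(-1)^8·(-1)^4 = +1.
v=7: a=7^1·(≡6), b=7^2·(≡1) mod 7; (6|7)=-1, (1|7)=+1; (−1)^{1·2·3}·(-1)^2·(+1)^1 = +1.
v=41: a=41^2·(≡29), b=41^4·(≡33) mod 41; (29|41)=-1, (33|41)=+1; (−1)^{2·4·20}·(-1)^4·(+1)^2 = +1.
v=29: a=29^-2·(≡3), b=29^-5·(≡5) mod 29; (3|29)=-1, (5|29)=+1; (−1)^{-2·-5·14}·(-1)^-5·(+1)^-2 = -1.
v=∞: -259 < 0 and 638 > 0  ⇒  (a,b)_∞ = +1.
v=2: v_2(a)=12, v_2(b)=19; units ≡ 5, 7 (mod 8); ε·ε+αω+βω = 0·1+12·0+19·1 ≡ 1  ⇒  (a,b)_2 = -1.
v=5: a=5^6·(≡1), b=5^12·(≡3) mod 5; (1|5)=+1, (3|5)=-1; (−1)^{6·12·2}·(+1)^12·(-1)^6 = +1.
v=13: a=13^4·(≡12), b=13^6·(≡10) mod 13; (12|13)=+1, (10|13)=+1; (−1)^{4·6·6}·(+1)^6·(+1)^4 = +1.
v=37: a=37^1·(≡27), b=37^2·(≡11) mod 37; (27|37)=+1, (11|37)=+1; (−1)^{1·2·18}·(+1)^2·(+1)^1 = +1.
v=11: a=11^-2·(≡4), b=11^-3·(≡1) mod 11; (4|11)=+1, (1|11)=+1; (−1)^{-2·-3·5}·(+1)^-3·(+1)^-2 = +1.
v=17: a=17^-4·(≡4), b=17^-8·(≡13) mod 17; (4|17)=+1, (13|17)=+1; (−1)^{-4·-8·8}·(+1)^-8·(+1)^-4 = +1.
|Ram(-259, 638)| = 2, even; anisotropic at {2, 29}.

[2, 29]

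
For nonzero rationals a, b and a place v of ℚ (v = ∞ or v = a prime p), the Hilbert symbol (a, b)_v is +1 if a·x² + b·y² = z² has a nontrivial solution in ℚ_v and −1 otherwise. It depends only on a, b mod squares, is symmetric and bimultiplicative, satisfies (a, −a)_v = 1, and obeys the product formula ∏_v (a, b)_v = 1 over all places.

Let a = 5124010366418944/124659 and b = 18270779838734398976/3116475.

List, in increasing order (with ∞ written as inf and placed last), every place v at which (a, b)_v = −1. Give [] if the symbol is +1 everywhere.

Mod squares: a ≡ 24871, b ≡ 46906706. Check v ∈ {∞, 2, 3, 5, 7, 11, 13, 17, 19, 23, 29, 41}.
v=∞: 24871 > 0 and 46906706 > 0  ⇒  (a,b)_∞ = +1.
v=13: a=13^2·(≡11), b=13^2·(≡5) mod 13; (11|13)=-1, (5|13)=-1; (−1)^{2·2·6}·(-1)^2·(-1)^2 = +1.
v=41: a=41^2·(≡2), b=41^3·(≡21) mod 41; (2|41)=+1, (21|41)=+1; (−1)^{2·3·20}·(+1)^3·(+1)^2 = +1.
v=29: a=29^2·(≡21), b=29^2·(≡21) mod 29; (21|29)=-1, (21|29)=-1; (−1)^{2·2·14}·(-1)^2·(-1)^2 = +1.
v=2: v_2(a)=14, v_2(b)=9; units ≡ 7, 1 (mod 8); ε·ε+αω+βω = 1·0+14·0+9·0 ≡ 0  ⇒  (a,b)_2 = +1.
v=11: a=11^1·(≡10), b=11^3·(≡10) mod 11; (10|11)=-1, (10|11)=-1; (−1)^{1·3·5}·(-1)^3·(-1)^1 = -1.
v=5: a=5^0·(≡1), b=5^-2·(≡4) mod 5; (1|5)=+1, (4|5)=+1; (−1)^{0·-2·2}·(+1)^-2·(+1)^0 = +1.
v=23: a=23^0·(≡16), b=23^1·(≡4) mod 23; (16|23)=+1, (4|23)=+1; (−1)^{0·1·11}·(+1)^1·(+1)^0 = +1.
v=19: a=19^-1·(≡9), b=19^-1·(≡17) mod 19; (9|19)=+1, (17|19)=+1; (−1)^{-1·-1·9}·(+1)^-1·(+1)^-1 = -1.
v=17: a=17^1·(≡16), b=17^1·(≡1) mod 17; (16|17)=+1, (1|17)=+1; (−1)^{1·1·8}·(+1)^1·(+1)^1 = +1.
v=3: a=3^-8·(≡1), b=3^-8·(≡2) mod 3; (1|3)=+1, (2|3)=-1; (−1)^{-8·-8·1}·(+1)^-8·(-1)^-8 = +1.
v=7: a=7^1·(≡2), b=7^1·(≡3) mod 7; (2|7)=+1, (3|7)=-1; (−1)^{1·1·3}·(+1)^1·(-1)^1 = +1.
Ram(24871, 46906706) = {11, 19}; no ℚ_11-point on the conic.

[11, 19]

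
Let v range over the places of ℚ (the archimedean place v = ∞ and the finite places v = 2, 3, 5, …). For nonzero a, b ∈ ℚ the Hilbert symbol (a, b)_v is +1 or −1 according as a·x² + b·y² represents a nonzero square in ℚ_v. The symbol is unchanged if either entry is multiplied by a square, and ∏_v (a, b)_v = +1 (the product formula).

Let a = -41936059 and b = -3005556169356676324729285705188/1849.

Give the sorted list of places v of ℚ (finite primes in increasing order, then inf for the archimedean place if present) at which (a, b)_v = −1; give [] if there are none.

Mod squares: a ≡ -346579, b ≡ -9194537. Check v ∈ {∞, 2, 3, 11, 13, 17, 19, 29, 37, 41, 43}.
v=2: v_2(a)=0, v_2(b)=2; units ≡ 5, 7 (mod 8); ε·ε+αω+βω = 0·1+0·0+2·1 ≡ 0  ⇒  (a,b)_2 = +1.
v=43: a=43^0·(≡35), b=43^-2·(≡10) mod 43; (35|43)=+1, (10|43)=+1; (−1)^{0·-2·21}·(+1)^-2·(+1)^0 = +1.
v=37: a=37^1·(≡14), b=37^3·(≡26) mod 37; (14|37)=-1, (26|37)=+1; (−1)^{1·3·18}·(-1)^3·(+1)^1 = -1.
v=19: a=19^1·(≡12), b=19^1·(≡17) mod 19; (12|19)=-1, (17|19)=+1; (−1)^{1·1·9}·(-1)^1·(+1)^1 = +1.
v=3: a=3^0·(≡2), b=3^10·(≡1) mod 3; (2|3)=-1, (1|3)=+1; (−1)^{0·10·1}·(-1)^10·(+1)^0 = +1.
v=13: a=13^0·(≡4), b=13^2·(≡3) mod 13; (4|13)=+1, (3|13)=+1; (−1)^{0·2·6}·(+1)^2·(+1)^0 = +1.
v=41: a=41^0·(≡12), b=41^3·(≡7) mod 41; (12|41)=-1, (7|41)=-1; (−1)^{0·3·20}·(-1)^3·(-1)^0 = -1.
v=11: a=11^2·(≡9), b=11^5·(≡9) mod 11; (9|11)=+1, (9|11)=+1; (−1)^{2·5·5}·(+1)^5·(+1)^2 = +1.
v=29: a=29^1·(≡14), b=29^3·(≡4) mod 29; (14|29)=-1, (4|29)=+1; (−1)^{1·3·14}·(-1)^3·(+1)^1 = -1.
v=∞: -346579 < 0 and -9194537 < 0  ⇒  (a,b)_∞ = -1.
v=17: a=17^1·(≡9), b=17^2·(≡2) mod 17; (9|17)=+1, (2|17)=+1; (−1)^{1·2·8}·(+1)^2·(+1)^1 = +1.
Ram(-346579, -9194537) = {29, 37, 41, ∞}; no ℚ_29-point on the conic.

[29, 37, 41, inf]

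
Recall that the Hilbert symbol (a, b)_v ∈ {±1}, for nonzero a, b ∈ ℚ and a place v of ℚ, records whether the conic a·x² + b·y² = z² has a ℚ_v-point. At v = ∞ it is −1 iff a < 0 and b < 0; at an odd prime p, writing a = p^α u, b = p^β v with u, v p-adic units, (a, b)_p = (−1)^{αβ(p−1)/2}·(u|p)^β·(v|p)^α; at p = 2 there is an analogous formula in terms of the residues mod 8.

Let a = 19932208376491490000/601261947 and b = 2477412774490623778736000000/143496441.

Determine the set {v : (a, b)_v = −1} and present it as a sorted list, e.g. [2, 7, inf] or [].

Mod squares: a ≡ 79143, b ≡ 851. Check v ∈ {∞, 2, 3, 5, 11, 13, 17, 19, 23, 31, 37}.
v=5: a=5^4·(≡2), b=5^6·(≡4) mod 5; (2|5)=-1, (4|5)=+1; (−1)^{4·6·2}·(-1)^6·(+1)^4 = +1.
v=11: a=11^-4·(≡5), b=11^-6·(≡1) mod 11; (5|11)=+1, (1|11)=+1; (−1)^{-4·-6·5}·(+1)^-6·(+1)^-4 = +1.
v=19: a=19^2·(≡3), b=19^2·(≡3) mod 19; (3|19)=-1, (3|19)=-1; (−1)^{2·2·9}·(-1)^2·(-1)^2 = +1.
v=2: v_2(a)=4, v_2(b)=10; units ≡ 7, 3 (mod 8); ε·ε+αω+βω = 1·1+4·1+10·0 ≡ 1  ⇒  (a,b)_2 = -1.
v=∞: 79143 > 0 and 851 > 0  ⇒  (a,b)_∞ = +1.
v=31: a=31^1·(≡6), b=31^2·(≡16) mod 31; (6|31)=-1, (16|31)=+1; (−1)^{1·2·15}·(-1)^2·(+1)^1 = +1.
v=37: a=37^3·(≡28), b=37^5·(≡6) mod 37; (28|37)=+1, (6|37)=-1; (−1)^{3·5·18}·(+1)^5·(-1)^3 = -1.
v=3: a=3^-5·(≡2), b=3^-4·(≡2) mod 3; (2|3)=-1, (2|3)=-1; (−1)^{-5·-4·1}·(-1)^-4·(-1)^-5 = -1.
v=13: a=13^-2·(≡12), b=13^0·(≡7) mod 13; (12|13)=+1, (7|13)=-1; (−1)^{-2·0·6}·(+1)^0·(-1)^-2 = +1.
v=23: a=23^3·(≡10), b=23^5·(≡22) mod 23; (10|23)=-1, (22|23)=-1; (−1)^{3·5·11}·(-1)^5·(-1)^3 = -1.
v=17: a=17^2·(≡16), b=17^0·(≡8) mod 17; (16|17)=+1, (8|17)=+1; (−1)^{2·0·8}·(+1)^0·(+1)^2 = +1.
(79143, 851 / ℚ) ramifies at {2, 3, 23, 37}: a division algebra.

[2, 3, 23, 37]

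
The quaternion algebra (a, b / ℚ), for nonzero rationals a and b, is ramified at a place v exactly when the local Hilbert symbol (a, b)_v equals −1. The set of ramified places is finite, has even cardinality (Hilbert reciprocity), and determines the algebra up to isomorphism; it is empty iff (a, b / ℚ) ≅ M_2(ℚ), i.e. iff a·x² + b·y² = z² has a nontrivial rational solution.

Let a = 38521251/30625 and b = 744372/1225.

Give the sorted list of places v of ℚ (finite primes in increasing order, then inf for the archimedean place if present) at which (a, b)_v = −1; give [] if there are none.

Mod squares: a ≡ 899, b ≡ 20677. Check v ∈ {∞, 2, 3, 5, 7, 23, 29, 31}.
v=∞: 899 > 0 and 20677 > 0  ⇒  (a,b)_∞ = +1.
v=29: a=29^1·(≡3), b=29^1·(≡17) mod 29; (3|29)=-1, (17|29)=-1; (−1)^{1·1·14}·(-1)^1·(-1)^1 = +1.
v=31: a=31^1·(≡15), b=31^1·(≡5) mod 31; (15|31)=-1, (5|31)=+1; (−1)^{1·1·15}·(-1)^1·(+1)^1 = +1.
v=5: a=5^-4·(≡4), b=5^-2·(≡3) mod 5; (4|5)=+1, (3|5)=-1; (−1)^{-4·-2·2}·(+1)^-2·(-1)^-4 = +1.
v=23: a=23^2·(≡2), b=23^1·(≡12) mod 23; (2|23)=+1, (12|23)=+1; (−1)^{2·1·11}·(+1)^1·(+1)^2 = +1.
v=3: a=3^4·(≡2), b=3^2·(≡1) mod 3; (2|3)=-1, (1|3)=+1; (−1)^{4·2·1}·(-1)^2·(+1)^4 = +1.
v=7: a=7^-2·(≡3), b=7^-2·(≡5) mod 7; (3|7)=-1, (5|7)=-1; (−1)^{-2·-2·3}·(-1)^-2·(-1)^-2 = +1.
v=2: v_2(a)=0, v_2(b)=2; units ≡ 3, 5 (mod 8); ε·ε+αω+βω = 1·0+0·1+2·1 ≡ 0  ⇒  (a,b)_2 = +1.
Ram(a, b) = ∅: the form 899·x² + 20677·y² − z² is isotropic over every ℚ_v, so by Hasse–Minkowski it is isotropic over ℚ.

[]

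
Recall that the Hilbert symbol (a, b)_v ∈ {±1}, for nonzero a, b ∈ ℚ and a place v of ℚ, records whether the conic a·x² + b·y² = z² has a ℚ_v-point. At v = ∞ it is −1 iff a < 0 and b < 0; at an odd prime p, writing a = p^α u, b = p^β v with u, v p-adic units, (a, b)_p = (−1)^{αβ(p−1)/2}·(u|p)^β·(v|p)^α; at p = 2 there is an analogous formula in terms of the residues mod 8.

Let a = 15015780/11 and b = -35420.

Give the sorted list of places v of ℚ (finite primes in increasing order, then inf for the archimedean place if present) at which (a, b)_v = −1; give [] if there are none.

[7, 13, 23, 31]

(a, b) ≡ (509795, -8855) mod (ℚ^×)²; places V = {2, 3, 5, 7, 11, 13, 23, 31, ∞}.
(a,b)_23: α=1, u≡13; β=1, v≡1 (mod 23); (13|23)=+1, (1|23)=+1; sign (−1)^1·+1^1·+1^1 = -1.
(a,b)_7: α=0, u≡6; β=1, v≡1 (mod 7); (6|7)=-1, (1|7)=+1; sign (−1)^0·-1^1·+1^0 = -1.
(a,b)_11: α=-1, u≡10; β=1, v≡3 (mod 11); (10|11)=-1, (3|11)=+1; sign (−1)^1·-1^1·+1^-1 = +1.
(a,b)_3: α=4, u≡2; β=0, v≡1 (mod 3); (2|3)=-1, (1|3)=+1; sign (−1)^0·-1^0·+1^4 = +1.
(a,b)_31: α=1, u≡23; β=0, v≡13 (mod 31); (23|31)=-1, (13|31)=-1; sign (−1)^0·-1^0·-1^1 = -1.
(a,b)_13: α=1, u≡8; β=0, v≡5 (mod 13); (8|13)=-1, (5|13)=-1; sign (−1)^0·-1^0·-1^1 = -1.
(a,b)_2: α=2, β=2; u≡3, v≡1 (mod 8); ε(u)ε(v)=1·0, αω(v)=2·0, βω(u)=2·1; sum ≡ 0  ⇒  +1.
(a,b)_5: α=1, u≡1; β=1, v≡1 (mod 5); (1|5)=+1, (1|5)=+1; sign (−1)^0·+1^1·+1^1 = +1.
(a,b)_∞: sgn(509795)=+, sgn(-8855)=−, so +1.
|Ram(509795, -8855)| = 4, even; anisotropic at {7, 13, 23, 31}.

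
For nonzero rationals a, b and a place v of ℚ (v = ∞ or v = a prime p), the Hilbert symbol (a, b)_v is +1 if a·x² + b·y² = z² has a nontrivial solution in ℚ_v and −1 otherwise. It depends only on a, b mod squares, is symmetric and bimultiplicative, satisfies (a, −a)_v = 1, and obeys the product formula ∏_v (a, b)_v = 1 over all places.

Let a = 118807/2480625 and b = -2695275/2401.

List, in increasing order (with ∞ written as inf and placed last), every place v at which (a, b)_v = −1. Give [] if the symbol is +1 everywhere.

(a, b) ≡ (703, -11) mod (ℚ^×)²; places V = {2, 3, 5, 7, 11, 13, 19, 37, ∞}.
(a,b)_11: α=0, u≡10; β=3, v≡7 (mod 11); (10|11)=-1, (7|11)=-1; sign (−1)^0·-1^3·-1^0 = -1.
(a,b)_13: α=2, u≡10; β=0, v≡6 (mod 13); (10|13)=+1, (6|13)=-1; sign (−1)^0·+1^0·-1^2 = +1.
(a,b)_7: α=-2, u≡3; β=-4, v≡5 (mod 7); (3|7)=-1, (5|7)=-1; sign (−1)^0·-1^-4·-1^-2 = +1.
(a,b)_∞: sgn(703)=+, sgn(-11)=−, so +1.
(a,b)_3: α=-4, u≡1; β=4, v≡1 (mod 3); (1|3)=+1, (1|3)=+1; sign (−1)^0·+1^4·+1^-4 = +1.
(a,b)_2: α=0, β=0; u≡7, v≡5 (mod 8); ε(u)ε(v)=1·0, αω(v)=0·1, βω(u)=0·0; sum ≡ 0  ⇒  +1.
(a,b)_37: α=1, u≡15; β=0, v≡21 (mod 37); (15|37)=-1, (21|37)=+1; sign (−1)^0·-1^0·+1^1 = +1.
(a,b)_19: α=1, u≡10; β=0, v≡12 (mod 19); (10|19)=-1, (12|19)=-1; sign (−1)^0·-1^0·-1^1 = -1.
(a,b)_5: α=-4, u≡3; β=2, v≡4 (mod 5); (3|5)=-1, (4|5)=+1; sign (−1)^0·-1^2·+1^-4 = +1.
(703, -11 / ℚ) ramifies at {11, 19}: a division algebra.

[11, 19]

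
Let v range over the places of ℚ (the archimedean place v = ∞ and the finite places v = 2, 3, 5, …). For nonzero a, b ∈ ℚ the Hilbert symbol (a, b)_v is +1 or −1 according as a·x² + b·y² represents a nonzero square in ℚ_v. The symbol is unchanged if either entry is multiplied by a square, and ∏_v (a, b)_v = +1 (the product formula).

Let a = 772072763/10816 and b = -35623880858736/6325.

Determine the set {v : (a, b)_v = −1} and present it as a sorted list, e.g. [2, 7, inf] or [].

[11, 23, 29, 41]

Mod squares: a ≡ 321563, b ≡ -459670387. Check v ∈ {∞, 2, 3, 5, 7, 11, 13, 23, 29, 31, 41, 43, 47}.
v=29: a=29^0·(≡8), b=29^1·(≡22) mod 29; (8|29)=-1, (22|29)=+1; (−1)^{0·1·14}·(-1)^1·(+1)^0 = -1.
v=47: a=47^0·(≡24), b=47^1·(≡21) mod 47; (24|47)=+1, (21|47)=+1; (−1)^{0·1·23}·(+1)^1·(+1)^0 = +1.
v=5: a=5^0·(≡3), b=5^-2·(≡3) mod 5; (3|5)=-1, (3|5)=-1; (−1)^{0·-2·2}·(-1)^-2·(-1)^0 = +1.
v=23: a=23^1·(≡7), b=23^-1·(≡10) mod 23; (7|23)=-1, (10|23)=-1; (−1)^{1·-1·11}·(-1)^-1·(-1)^1 = -1.
v=2: v_2(a)=-6, v_2(b)=4; units ≡ 3, 5 (mod 8); ε·ε+αω+βω = 1·0+-6·1+4·1 ≡ 0  ⇒  (a,b)_2 = +1.
v=41: a=41^1·(≡27), b=41^2·(≡17) mod 41; (27|41)=-1, (17|41)=-1; (−1)^{1·2·20}·(-1)^2·(-1)^1 = -1.
v=3: a=3^0·(≡2), b=3^6·(≡2) mod 3; (2|3)=-1, (2|3)=-1; (−1)^{0·6·1}·(-1)^6·(-1)^0 = +1.
v=11: a=11^1·(≡6), b=11^-1·(≡2) mod 11; (6|11)=-1, (2|11)=-1; (−1)^{1·-1·5}·(-1)^-1·(-1)^1 = -1.
v=13: a=13^-2·(≡6), b=13^0·(≡11) mod 13; (6|13)=-1, (11|13)=-1; (−1)^{-2·0·6}·(-1)^0·(-1)^-2 = +1.
v=43: a=43^0·(≡1), b=43^1·(≡4) mod 43; (1|43)=+1, (4|43)=+1; (−1)^{0·1·21}·(+1)^1·(+1)^0 = +1.
v=∞: 321563 > 0 and -459670387 < 0  ⇒  (a,b)_∞ = +1.
v=31: a=31^1·(≡25), b=31^1·(≡21) mod 31; (25|31)=+1, (21|31)=-1; (−1)^{1·1·15}·(+1)^1·(-1)^1 = +1.
v=7: a=7^4·(≡4), b=7^0·(≡3) mod 7; (4|7)=+1, (3|7)=-1; (−1)^{4·0·3}·(+1)^0·(-1)^4 = +1.
Ram(321563, -459670387) = {11, 23, 29, 41}; no ℚ_11-point on the conic.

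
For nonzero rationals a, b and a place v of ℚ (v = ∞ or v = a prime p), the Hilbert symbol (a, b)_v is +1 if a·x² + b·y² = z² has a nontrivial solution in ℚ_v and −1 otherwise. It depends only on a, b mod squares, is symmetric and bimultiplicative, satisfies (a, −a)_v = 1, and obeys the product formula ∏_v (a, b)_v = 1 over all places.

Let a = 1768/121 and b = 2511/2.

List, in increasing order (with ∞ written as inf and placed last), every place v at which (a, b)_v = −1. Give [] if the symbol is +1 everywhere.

(a, b) ≡ (442, 62) mod (ℚ^×)²; places V = {2, 3, 11, 13, 17, 31, ∞}.
(a,b)_17: α=1, u≡1; β=0, v≡6 (mod 17); (1|17)=+1, (6|17)=-1; sign (−1)^0·+1^0·-1^1 = -1.
(a,b)_31: α=0, u≡10; β=1, v≡25 (mod 31); (10|31)=+1, (25|31)=+1; sign (−1)^0·+1^1·+1^0 = +1.
(a,b)_11: α=-2, u≡8; β=0, v≡7 (mod 11); (8|11)=-1, (7|11)=-1; sign (−1)^0·-1^0·-1^-2 = +1.
(a,b)_3: α=0, u≡1; β=4, v≡2 (mod 3); (1|3)=+1, (2|3)=-1; sign (−1)^0·+1^4·-1^0 = +1.
(a,b)_13: α=1, u≡8; β=0, v≡1 (mod 13); (8|13)=-1, (1|13)=+1; sign (−1)^0·-1^0·+1^1 = +1.
(a,b)_∞: sgn(442)=+, sgn(62)=+, so +1.
(a,b)_2: α=3, β=-1; u≡5, v≡7 (mod 8); ε(u)ε(v)=0·1, αω(v)=3·0, βω(u)=-1·1; sum ≡ 1  ⇒  -1.
|Ram(442, 62)| = 2, even; anisotropic at {2, 17}.

[2, 17]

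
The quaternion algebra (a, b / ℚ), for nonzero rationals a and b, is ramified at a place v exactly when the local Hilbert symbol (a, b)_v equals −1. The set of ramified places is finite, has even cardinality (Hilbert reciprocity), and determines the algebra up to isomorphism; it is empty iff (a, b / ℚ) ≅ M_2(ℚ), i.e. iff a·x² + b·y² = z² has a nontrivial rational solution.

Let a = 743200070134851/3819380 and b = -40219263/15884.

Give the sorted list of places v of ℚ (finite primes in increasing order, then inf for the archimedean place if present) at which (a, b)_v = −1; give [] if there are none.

Mod squares: a ≡ 255, b ≡ -77. Check v ∈ {∞, 2, 3, 5, 7, 11, 17, 19, 23, 37, 47}.
v=5: a=5^-1·(≡1), b=5^0·(≡3) mod 5; (1|5)=+1, (3|5)=-1; (−1)^{-1·0·2}·(+1)^0·(-1)^-1 = -1.
v=23: a=23^-2·(≡9), b=23^0·(≡22) mod 23; (9|23)=+1, (22|23)=-1; (−1)^{-2·0·11}·(+1)^0·(-1)^-2 = +1.
v=17: a=17^7·(≡1), b=17^2·(≡2) mod 17; (1|17)=+1, (2|17)=+1; (−1)^{7·2·8}·(+1)^2·(+1)^7 = +1.
v=19: a=19^-2·(≡18), b=19^-2·(≡18) mod 19; (18|19)=-1, (18|19)=-1; (−1)^{-2·-2·9}·(-1)^-2·(-1)^-2 = +1.
v=∞: 255 > 0 and -77 < 0  ⇒  (a,b)_∞ = +1.
v=3: a=3^3·(≡1), b=3^2·(≡1) mod 3; (1|3)=+1, (1|3)=+1; (−1)^{3·2·1}·(+1)^2·(+1)^3 = +1.
v=7: a=7^2·(≡6), b=7^1·(≡5) mod 7; (6|7)=-1, (5|7)=-1; (−1)^{2·1·3}·(-1)^1·(-1)^2 = -1.
v=47: a=47^0·(≡19), b=47^2·(≡9) mod 47; (19|47)=-1, (9|47)=+1; (−1)^{0·2·23}·(-1)^2·(+1)^0 = +1.
v=37: a=37^2·(≡11), b=37^0·(≡3) mod 37; (11|37)=+1, (3|37)=+1; (−1)^{2·0·18}·(+1)^0·(+1)^2 = +1.
v=2: v_2(a)=-2, v_2(b)=-2; units ≡ 7, 3 (mod 8); ε·ε+αω+βω = 1·1+-2·1+-2·0 ≡ 1  ⇒  (a,b)_2 = -1.
v=11: a=11^0·(≡8), b=11^-1·(≡5) mod 11; (8|11)=-1, (5|11)=+1; (−1)^{0·-1·5}·(-1)^-1·(+1)^0 = -1.
Ram(255, -77) = {2, 5, 7, 11}; no ℚ_2-point on the conic.

[2, 5, 7, 11]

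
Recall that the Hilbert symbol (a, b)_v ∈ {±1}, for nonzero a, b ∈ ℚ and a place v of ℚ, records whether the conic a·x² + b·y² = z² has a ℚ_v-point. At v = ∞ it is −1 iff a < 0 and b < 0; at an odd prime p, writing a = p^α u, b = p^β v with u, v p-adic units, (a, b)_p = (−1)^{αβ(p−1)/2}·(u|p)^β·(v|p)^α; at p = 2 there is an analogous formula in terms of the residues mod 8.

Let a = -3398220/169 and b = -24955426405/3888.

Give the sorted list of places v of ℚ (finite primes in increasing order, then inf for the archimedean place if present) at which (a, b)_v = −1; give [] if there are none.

[3, 5, 13, inf]

(a, b) ≡ (-94395, -1227135) mod (ℚ^×)²; places V = {2, 3, 5, 7, 13, 19, 29, 31, ∞}.
(a,b)_13: α=-2, u≡6; β=3, v≡2 (mod 13); (6|13)=-1, (2|13)=-1; sign (−1)^0·-1^3·-1^-2 = -1.
(a,b)_2: α=2, β=-4; u≡5, v≡1 (mod 8); ε(u)ε(v)=0·0, αω(v)=2·0, βω(u)=-4·1; sum ≡ 0  ⇒  +1.
(a,b)_7: α=1, u≡4; β=1, v≡6 (mod 7); (4|7)=+1, (6|7)=-1; sign (−1)^1·+1^1·-1^1 = +1.
(a,b)_19: α=0, u≡16; β=2, v≡18 (mod 19); (16|19)=+1, (18|19)=-1; sign (−1)^0·+1^2·-1^0 = +1.
(a,b)_3: α=3, u≡2; β=-5, v≡2 (mod 3); (2|3)=-1, (2|3)=-1; sign (−1)^1·-1^-5·-1^3 = -1.
(a,b)_5: α=1, u≡4; β=1, v≡3 (mod 5); (4|5)=+1, (3|5)=-1; sign (−1)^0·+1^1·-1^1 = -1.
(a,b)_∞: sgn(-94395)=−, sgn(-1227135)=−, so -1.
(a,b)_29: α=1, u≡4; β=1, v≡24 (mod 29); (4|29)=+1, (24|29)=+1; sign (−1)^0·+1^1·+1^1 = +1.
(a,b)_31: α=1, u≡13; β=1, v≡8 (mod 31); (13|31)=-1, (8|31)=+1; sign (−1)^1·-1^1·+1^1 = +1.
Ram(-94395, -1227135) = {3, 5, 13, ∞}; no ℚ_3-point on the conic.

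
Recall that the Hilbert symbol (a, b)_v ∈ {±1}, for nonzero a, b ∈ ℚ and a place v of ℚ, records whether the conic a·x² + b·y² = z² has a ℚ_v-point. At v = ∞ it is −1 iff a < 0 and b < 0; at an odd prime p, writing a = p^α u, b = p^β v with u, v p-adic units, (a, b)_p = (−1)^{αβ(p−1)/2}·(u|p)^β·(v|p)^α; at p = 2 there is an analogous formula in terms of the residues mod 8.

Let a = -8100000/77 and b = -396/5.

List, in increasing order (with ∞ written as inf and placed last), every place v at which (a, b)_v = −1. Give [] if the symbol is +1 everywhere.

[11, inf]

(a, b) ≡ (-770, -55) mod (ℚ^×)²; places V = {2, 3, 5, 7, 11, ∞}.
(a,b)_∞: sgn(-770)=−, sgn(-55)=−, so -1.
(a,b)_2: α=5, β=2; u≡7, v≡1 (mod 8); ε(u)ε(v)=1·0, αω(v)=5·0, βω(u)=2·0; sum ≡ 0  ⇒  +1.
(a,b)_11: α=-1, u≡10; β=1, v≡6 (mod 11); (10|11)=-1, (6|11)=-1; sign (−1)^1·-1^1·-1^-1 = -1.
(a,b)_7: α=-1, u≡2; β=0, v≡2 (mod 7); (2|7)=+1, (2|7)=+1; sign (−1)^0·+1^0·+1^-1 = +1.
(a,b)_5: α=5, u≡4; β=-1, v≡4 (mod 5); (4|5)=+1, (4|5)=+1; sign (−1)^0·+1^-1·+1^5 = +1.
(a,b)_3: α=4, u≡1; β=2, v≡2 (mod 3); (1|3)=+1, (2|3)=-1; sign (−1)^0·+1^2·-1^4 = +1.
|Ram(-770, -55)| = 2, even; anisotropic at {11, ∞}.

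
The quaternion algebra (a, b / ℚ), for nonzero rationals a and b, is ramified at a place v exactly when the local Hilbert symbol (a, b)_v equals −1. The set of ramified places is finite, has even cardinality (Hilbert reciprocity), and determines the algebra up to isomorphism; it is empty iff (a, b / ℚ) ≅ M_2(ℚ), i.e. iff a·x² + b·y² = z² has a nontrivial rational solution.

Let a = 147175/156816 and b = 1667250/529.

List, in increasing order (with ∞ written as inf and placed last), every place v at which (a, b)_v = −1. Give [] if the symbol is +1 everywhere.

(a, b) ≡ (7, 7410) mod (ℚ^×)²; places V = {2, 3, 5, 7, 11, 13, 19, 23, 29, ∞}.
(a,b)_5: α=2, u≡2; β=3, v≡2 (mod 5); (2|5)=-1, (2|5)=-1; sign (−1)^0·-1^3·-1^2 = -1.
(a,b)_23: α=0, u≡22; β=-2, v≡3 (mod 23); (22|23)=-1, (3|23)=+1; sign (−1)^0·-1^-2·+1^0 = +1.
(a,b)_13: α=0, u≡8; β=1, v≡2 (mod 13); (8|13)=-1, (2|13)=-1; sign (−1)^0·-1^1·-1^0 = -1.
(a,b)_∞: sgn(7)=+, sgn(7410)=+, so +1.
(a,b)_19: α=0, u≡17; β=1, v≡10 (mod 19); (17|19)=+1, (10|19)=-1; sign (−1)^0·+1^1·-1^0 = +1.
(a,b)_7: α=1, u≡2; β=0, v≡1 (mod 7); (2|7)=+1, (1|7)=+1; sign (−1)^0·+1^0·+1^1 = +1.
(a,b)_29: α=2, u≡9; β=0, v≡14 (mod 29); (9|29)=+1, (14|29)=-1; sign (−1)^0·+1^0·-1^2 = +1.
(a,b)_11: α=-2, u≡8; β=0, v≡2 (mod 11); (8|11)=-1, (2|11)=-1; sign (−1)^0·-1^0·-1^-2 = +1.
(a,b)_3: α=-4, u≡1; β=3, v≡1 (mod 3); (1|3)=+1, (1|3)=+1; sign (−1)^0·+1^3·+1^-4 = +1.
(a,b)_2: α=-4, β=1; u≡7, v≡1 (mod 8); ε(u)ε(v)=1·0, αω(v)=-4·0, βω(u)=1·0; sum ≡ 0  ⇒  +1.
|Ram(7, 7410)| = 2, even; anisotropic at {5, 13}.

[5, 13]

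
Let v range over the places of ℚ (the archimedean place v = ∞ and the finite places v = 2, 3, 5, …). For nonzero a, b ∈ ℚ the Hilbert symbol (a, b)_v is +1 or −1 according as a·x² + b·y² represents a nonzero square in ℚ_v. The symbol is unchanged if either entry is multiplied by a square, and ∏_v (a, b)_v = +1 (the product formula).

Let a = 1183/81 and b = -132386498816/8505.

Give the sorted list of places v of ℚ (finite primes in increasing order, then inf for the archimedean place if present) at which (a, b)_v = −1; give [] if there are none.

(a, b) ≡ (7, -21945) mod (ℚ^×)²; places V = {2, 3, 5, 7, 11, 13, 19, ∞}.
(a,b)_7: α=1, u≡2; β=-1, v≡4 (mod 7); (2|7)=+1, (4|7)=+1; sign (−1)^1·+1^-1·+1^1 = -1.
(a,b)_13: α=2, u≡11; β=2, v≡4 (mod 13); (11|13)=-1, (4|13)=+1; sign (−1)^0·-1^2·+1^2 = +1.
(a,b)_∞: sgn(7)=+, sgn(-21945)=−, so +1.
(a,b)_5: α=0, u≡3; β=-1, v≡4 (mod 5); (3|5)=-1, (4|5)=+1; sign (−1)^0·-1^-1·+1^0 = -1.
(a,b)_3: α=-4, u≡1; β=-5, v≡2 (mod 3); (1|3)=+1, (2|3)=-1; sign (−1)^0·+1^-5·-1^-4 = +1.
(a,b)_11: α=0, u≡7; β=5, v≡7 (mod 11); (7|11)=-1, (7|11)=-1; sign (−1)^0·-1^5·-1^0 = -1.
(a,b)_2: α=0, β=8; u≡7, v≡7 (mod 8); ε(u)ε(v)=1·1, αω(v)=0·0, βω(u)=8·0; sum ≡ 1  ⇒  -1.
(a,b)_19: α=0, u≡1; β=1, v≡1 (mod 19); (1|19)=+1, (1|19)=+1; sign (−1)^0·+1^1·+1^0 = +1.
Ram(7, -21945) = {2, 5, 7, 11}; no ℚ_2-point on the conic.

[2, 5, 7, 11]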